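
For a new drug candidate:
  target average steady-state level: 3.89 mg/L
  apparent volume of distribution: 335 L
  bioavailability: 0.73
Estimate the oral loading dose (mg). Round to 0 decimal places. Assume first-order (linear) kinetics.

LD = Css × Vd / F = 3.89 × 335 / 0.73 = 1785 mg

1785 mg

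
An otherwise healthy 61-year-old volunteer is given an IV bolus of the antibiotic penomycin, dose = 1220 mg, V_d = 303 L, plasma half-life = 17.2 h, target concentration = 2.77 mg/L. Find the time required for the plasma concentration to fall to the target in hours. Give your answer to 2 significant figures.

C₀ = Dose / Vd = 1220 / 303 = 4.026 mg/L
k = ln2 / t½ = 0.693147 / 17.2 = 0.04030 h⁻¹
t = ln(C₀ / C) / k = ln(4.026 / 2.77) / 0.04030
  = ln(1.453) / 0.04030 = 0.3736 / 0.04030 = 9.270 h

9.3 h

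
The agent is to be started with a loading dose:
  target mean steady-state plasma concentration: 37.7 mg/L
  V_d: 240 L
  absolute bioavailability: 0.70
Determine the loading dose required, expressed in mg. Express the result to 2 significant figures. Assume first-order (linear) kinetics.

13000 mg

LD = Css × Vd / F = 37.7 × 240 / 0.70 = 12930 mg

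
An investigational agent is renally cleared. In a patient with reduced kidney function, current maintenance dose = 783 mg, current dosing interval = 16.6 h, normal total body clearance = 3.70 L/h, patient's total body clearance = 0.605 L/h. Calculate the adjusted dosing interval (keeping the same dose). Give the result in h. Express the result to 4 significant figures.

101.5 h

To keep the same average steady-state level, dosing rate must scale with clearance.
CL ratio = 0.605 / 3.70 = 0.1635
New interval (same dose) = 16.6 / 0.1635 = 101.5 h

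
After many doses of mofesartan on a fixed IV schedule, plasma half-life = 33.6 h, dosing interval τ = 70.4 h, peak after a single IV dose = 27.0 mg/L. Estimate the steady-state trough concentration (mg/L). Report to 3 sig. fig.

k = ln2 / t½ = 0.693147 / 33.6 = 0.02063 h⁻¹
e^(−kτ) = e^(−0.02063 × 70.4) = 0.2340
Accumulation ratio R = 1 / (1 − e^(−kτ)) = 1 / (1 − 0.2340) = 1.305
Steady-state trough = C₀ × R × e^(−kτ) = 27.0 × 1.305 × 0.2340 = 8.245 mg/L

8.25 mg/L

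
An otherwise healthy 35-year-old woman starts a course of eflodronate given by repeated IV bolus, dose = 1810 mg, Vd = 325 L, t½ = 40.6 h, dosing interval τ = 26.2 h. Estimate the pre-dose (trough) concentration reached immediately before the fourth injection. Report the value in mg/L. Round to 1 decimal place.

7.3 mg/L

C₀ per dose = Dose / Vd = 1810 / 325 = 5.569 mg/L
k = ln2 / t½ = 0.693147 / 40.6 = 0.01707 h⁻¹
Fraction remaining after one interval: r = e^(−kτ) = e^(−0.01707 × 26.2) = 0.6394
Before dose 4, 3 doses have been given (aged 1τ, 2τ, 3τ).
C_trough = C₀ × (r + r² + … + r^3) = C₀ × r(1−r^3)/(1−r)
        = 5.569 × 0.6394 × (1 − 0.2614) / (1 − 0.6394) = 7.293 mg/L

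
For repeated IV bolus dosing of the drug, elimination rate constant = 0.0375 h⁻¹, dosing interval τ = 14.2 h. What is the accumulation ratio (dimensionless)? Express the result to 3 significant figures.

e^(−kτ) = e^(−0.03750 × 14.2) = 0.5871
Accumulation ratio R = 1 / (1 − e^(−kτ)) = 1 / (1 − 0.5871) = 2.422

2.42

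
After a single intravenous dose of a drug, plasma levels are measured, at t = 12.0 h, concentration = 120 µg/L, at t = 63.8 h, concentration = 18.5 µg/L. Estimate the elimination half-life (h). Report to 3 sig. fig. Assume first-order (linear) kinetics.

19.2 h

k = ln(C₁/C₂) / (t₂ − t₁) = ln(120/18.5) / (63.8 − 12.0)
  = 1.870 / 51.80 = 0.03610 h⁻¹
t½ = ln2 / k = 0.693147 / 0.03610 = 19.20 h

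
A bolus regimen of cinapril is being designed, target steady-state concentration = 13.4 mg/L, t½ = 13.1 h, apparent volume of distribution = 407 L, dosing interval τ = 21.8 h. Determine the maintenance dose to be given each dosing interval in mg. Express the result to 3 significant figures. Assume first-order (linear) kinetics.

k = ln2 / t½ = 0.693147 / 13.1 = 0.05291 h⁻¹
CL = k × Vd = 0.05291 × 407 = 21.53 L/h
At steady state, Dose/τ = Css × CL.
Dose = Css × CL × τ = 13.4 × 21.53 × 21.8 = 6289 mg

6290 mg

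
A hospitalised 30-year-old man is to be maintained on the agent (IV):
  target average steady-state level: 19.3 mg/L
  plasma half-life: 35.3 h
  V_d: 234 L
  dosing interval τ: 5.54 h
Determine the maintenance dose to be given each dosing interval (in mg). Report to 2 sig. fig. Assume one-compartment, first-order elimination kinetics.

490 mg

k = ln2 / t½ = 0.693147 / 35.3 = 0.01964 h⁻¹
CL = k × Vd = 0.01964 × 234 = 4.596 L/h
At steady state, Dose/τ = Css × CL.
Dose = Css × CL × τ = 19.3 × 4.596 × 5.54 = 491.4 mg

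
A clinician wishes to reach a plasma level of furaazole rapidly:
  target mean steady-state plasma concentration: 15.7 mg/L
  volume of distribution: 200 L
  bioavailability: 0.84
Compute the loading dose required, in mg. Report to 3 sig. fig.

LD = Css × Vd / F = 15.7 × 200 / 0.84 = 3738 mg

3740 mg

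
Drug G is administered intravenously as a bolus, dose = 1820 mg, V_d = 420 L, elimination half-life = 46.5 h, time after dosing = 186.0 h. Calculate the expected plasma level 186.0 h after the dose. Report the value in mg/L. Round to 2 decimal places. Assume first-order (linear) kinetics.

0.27 mg/L

C₀ = Dose / Vd = 1820 / 420 = 4.333 mg/L
k = ln2 / t½ = 0.693147 / 46.5 = 0.01491 h⁻¹
t / t½ = 186.0 / 46.5 = 4 half-lives
C = C₀ × (1/2)^4 = 4.333 × 0.06250 = 0.2708 mg/L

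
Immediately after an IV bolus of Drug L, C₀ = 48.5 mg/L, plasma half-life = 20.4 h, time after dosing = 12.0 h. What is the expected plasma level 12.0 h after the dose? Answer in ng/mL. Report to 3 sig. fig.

32300 ng/mL

k = ln2 / t½ = 0.693147 / 20.4 = 0.03398 h⁻¹
C = C₀ · e^(−k·t) = 48.50 × e^(−0.03398 × 12.0)
  = 48.50 × 0.6651 = 32.26 mg/L
Convert: 32.26 mg/L × 1000 = 32260 ng/mL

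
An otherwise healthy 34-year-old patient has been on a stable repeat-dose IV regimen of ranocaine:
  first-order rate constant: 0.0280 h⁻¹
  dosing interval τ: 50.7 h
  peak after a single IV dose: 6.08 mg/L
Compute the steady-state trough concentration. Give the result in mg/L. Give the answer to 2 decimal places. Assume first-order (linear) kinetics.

e^(−kτ) = e^(−0.02800 × 50.7) = 0.2418
Accumulation ratio R = 1 / (1 − e^(−kτ)) = 1 / (1 − 0.2418) = 1.319
Steady-state trough = C₀ × R × e^(−kτ) = 6.08 × 1.319 × 0.2418 = 1.939 mg/L

1.94 mg/L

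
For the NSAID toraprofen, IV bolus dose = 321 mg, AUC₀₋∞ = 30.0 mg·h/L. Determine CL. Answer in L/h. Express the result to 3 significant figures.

CL = Dose / AUC = 321 / 30.0 = 10.70 L/h

10.7 L/h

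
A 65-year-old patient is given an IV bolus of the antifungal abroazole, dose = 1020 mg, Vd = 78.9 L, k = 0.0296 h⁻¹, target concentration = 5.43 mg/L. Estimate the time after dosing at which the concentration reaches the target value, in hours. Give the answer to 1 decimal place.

C₀ = Dose / Vd = 1020 / 78.9 = 12.93 mg/L
t = ln(C₀ / C) / k = ln(12.93 / 5.43) / 0.02960
  = ln(2.381) / 0.02960 = 0.8675 / 0.02960 = 29.31 h

29.3 h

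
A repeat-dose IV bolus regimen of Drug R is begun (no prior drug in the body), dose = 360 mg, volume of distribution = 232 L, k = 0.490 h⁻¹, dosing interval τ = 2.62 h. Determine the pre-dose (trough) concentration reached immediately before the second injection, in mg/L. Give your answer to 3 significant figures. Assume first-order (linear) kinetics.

C₀ per dose = Dose / Vd = 360 / 232 = 1.552 mg/L
Fraction remaining after one interval: r = e^(−kτ) = e^(−0.4900 × 2.62) = 0.2770
Before dose 2, 1 dose has been given (aged 1τ).
C_trough = C₀ × r = 1.552 × 0.2770 = 0.4299 mg/L

0.430 mg/L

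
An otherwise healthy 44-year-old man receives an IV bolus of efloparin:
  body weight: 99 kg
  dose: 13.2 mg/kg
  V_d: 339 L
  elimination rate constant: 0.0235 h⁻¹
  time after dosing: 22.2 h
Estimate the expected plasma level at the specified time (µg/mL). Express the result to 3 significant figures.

2.29 µg/mL

Total dose = 13.2 × 99 = 1307 mg
C₀ = Dose / Vd = 1307 / 339 = 3.855 mg/L
C = C₀ · e^(−k·t) = 3.855 × e^(−0.02350 × 22.2)
  = 3.855 × 0.5935 = 2.288 mg/L
(2.288 mg/L = 2.288 µg/mL)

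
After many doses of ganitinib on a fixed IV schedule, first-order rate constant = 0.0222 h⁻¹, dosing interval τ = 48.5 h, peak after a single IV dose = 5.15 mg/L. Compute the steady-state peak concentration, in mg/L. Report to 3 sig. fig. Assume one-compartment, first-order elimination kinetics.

e^(−kτ) = e^(−0.02220 × 48.5) = 0.3407
Accumulation ratio R = 1 / (1 − e^(−kτ)) = 1 / (1 − 0.3407) = 1.517
Steady-state peak = C₀ × R = 5.15 × 1.517 = 7.813 mg/L

7.81 mg/L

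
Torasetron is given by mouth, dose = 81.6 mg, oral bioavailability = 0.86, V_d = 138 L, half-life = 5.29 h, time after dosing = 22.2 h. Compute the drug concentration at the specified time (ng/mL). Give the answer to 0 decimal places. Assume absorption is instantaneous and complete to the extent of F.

28 ng/mL

Amount reaching circulation = F × Dose = 0.86 × 81.60 = 70.18 mg
C₀ = F·Dose / Vd = 70.18 / 138 = 0.5086 mg/L
k = ln2 / t½ = 0.693147 / 5.29 = 0.1310 h⁻¹
C = C₀ · e^(−k·t) = 0.5086 × e^(−0.1310 × 22.2)
  = 0.5086 × 0.05457 = 0.02775 mg/L
Convert: 0.02775 mg/L × 1000 = 27.75 ng/mL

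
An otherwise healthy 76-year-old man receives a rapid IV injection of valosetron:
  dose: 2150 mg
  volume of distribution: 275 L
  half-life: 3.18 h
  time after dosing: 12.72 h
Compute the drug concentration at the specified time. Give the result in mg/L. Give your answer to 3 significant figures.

C₀ = Dose / Vd = 2150 / 275 = 7.818 mg/L
k = ln2 / t½ = 0.693147 / 3.18 = 0.2180 h⁻¹
t / t½ = 12.72 / 3.18 = 4 half-lives
C = C₀ × (1/2)^4 = 7.818 × 0.06250 = 0.4886 mg/L

0.489 mg/L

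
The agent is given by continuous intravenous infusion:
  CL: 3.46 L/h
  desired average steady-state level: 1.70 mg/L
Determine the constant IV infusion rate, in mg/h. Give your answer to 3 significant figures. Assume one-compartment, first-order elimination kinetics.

5.88 mg/h

At steady state, infusion rate R₀ = Css × CL = 1.70 × 3.460 = 5.882 mg/h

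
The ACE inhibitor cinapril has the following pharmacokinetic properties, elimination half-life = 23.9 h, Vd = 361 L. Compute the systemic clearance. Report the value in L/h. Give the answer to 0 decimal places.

k = ln2 / t½ = 0.693147 / 23.9 = 0.02900 h⁻¹
CL = k × Vd = 0.02900 × 361 = 10.47 L/h

10 L/h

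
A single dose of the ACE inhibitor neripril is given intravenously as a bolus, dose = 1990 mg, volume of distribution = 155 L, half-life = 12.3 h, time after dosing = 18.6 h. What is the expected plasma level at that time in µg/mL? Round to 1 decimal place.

C₀ = Dose / Vd = 1990 / 155 = 12.84 mg/L
k = ln2 / t½ = 0.693147 / 12.3 = 0.05635 h⁻¹
C = C₀ · e^(−k·t) = 12.84 × e^(−0.05635 × 18.6)
  = 12.84 × 0.3506 = 4.502 mg/L
(4.502 mg/L = 4.502 µg/mL)

4.5 µg/mL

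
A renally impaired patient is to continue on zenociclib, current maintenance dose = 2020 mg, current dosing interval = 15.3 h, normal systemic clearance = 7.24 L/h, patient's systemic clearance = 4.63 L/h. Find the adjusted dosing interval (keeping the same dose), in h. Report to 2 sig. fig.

24 h

To keep the same average steady-state level, dosing rate must scale with clearance.
CL ratio = 4.63 / 7.24 = 0.6395
New interval (same dose) = 15.3 / 0.6395 = 23.92 h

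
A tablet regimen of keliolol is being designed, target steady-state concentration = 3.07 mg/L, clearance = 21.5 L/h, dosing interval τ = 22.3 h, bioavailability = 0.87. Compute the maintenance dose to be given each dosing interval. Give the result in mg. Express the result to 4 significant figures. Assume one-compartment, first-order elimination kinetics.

At steady state, F × (Dose/τ) = Css × CL.
Dose = Css × CL × τ / F = 3.07 × 21.50 × 22.3 / 0.87 = 1692 mg

1692 mg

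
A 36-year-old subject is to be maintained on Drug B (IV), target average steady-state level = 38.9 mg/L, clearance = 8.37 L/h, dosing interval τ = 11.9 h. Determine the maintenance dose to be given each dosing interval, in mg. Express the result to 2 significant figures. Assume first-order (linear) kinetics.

At steady state, Dose/τ = Css × CL.
Dose = Css × CL × τ = 38.9 × 8.370 × 11.9 = 3875 mg

3900 mg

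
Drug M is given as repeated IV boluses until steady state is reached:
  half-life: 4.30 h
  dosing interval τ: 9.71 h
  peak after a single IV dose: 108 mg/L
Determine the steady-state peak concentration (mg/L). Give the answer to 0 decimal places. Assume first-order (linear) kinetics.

137 mg/L

k = ln2 / t½ = 0.693147 / 4.30 = 0.1612 h⁻¹
e^(−kτ) = e^(−0.1612 × 9.71) = 0.2090
Accumulation ratio R = 1 / (1 − e^(−kτ)) = 1 / (1 − 0.2090) = 1.264
Steady-state peak = C₀ × R = 108 × 1.264 = 136.5 mg/L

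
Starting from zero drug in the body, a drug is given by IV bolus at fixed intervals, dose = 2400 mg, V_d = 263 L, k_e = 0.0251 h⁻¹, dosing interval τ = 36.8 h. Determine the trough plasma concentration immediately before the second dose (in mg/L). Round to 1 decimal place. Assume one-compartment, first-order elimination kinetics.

3.6 mg/L

C₀ per dose = Dose / Vd = 2400 / 263 = 9.125 mg/L
Fraction remaining after one interval: r = e^(−kτ) = e^(−0.02510 × 36.8) = 0.3971
Before dose 2, 1 dose has been given (aged 1τ).
C_trough = C₀ × r = 9.125 × 0.3971 = 3.624 mg/L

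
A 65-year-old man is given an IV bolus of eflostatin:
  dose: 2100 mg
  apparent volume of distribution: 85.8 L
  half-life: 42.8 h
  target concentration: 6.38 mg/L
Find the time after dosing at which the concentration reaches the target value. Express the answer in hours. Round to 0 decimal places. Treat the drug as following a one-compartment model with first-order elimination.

C₀ = Dose / Vd = 2100 / 85.8 = 24.48 mg/L
k = ln2 / t½ = 0.693147 / 42.8 = 0.01620 h⁻¹
t = ln(C₀ / C) / k = ln(24.48 / 6.38) / 0.01620
  = ln(3.837) / 0.01620 = 1.345 / 0.01620 = 83.02 h

83 h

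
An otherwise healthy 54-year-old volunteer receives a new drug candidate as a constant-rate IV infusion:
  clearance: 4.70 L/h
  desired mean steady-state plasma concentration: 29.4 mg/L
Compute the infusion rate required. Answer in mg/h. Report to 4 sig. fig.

138.2 mg/h

At steady state, infusion rate R₀ = Css × CL = 29.4 × 4.700 = 138.2 mg/h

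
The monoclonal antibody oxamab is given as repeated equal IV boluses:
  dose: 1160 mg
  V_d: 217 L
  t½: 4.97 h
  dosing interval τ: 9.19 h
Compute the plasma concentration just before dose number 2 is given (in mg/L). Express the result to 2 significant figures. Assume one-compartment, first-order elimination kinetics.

1.5 mg/L

C₀ per dose = Dose / Vd = 1160 / 217 = 5.346 mg/L
k = ln2 / t½ = 0.693147 / 4.97 = 0.1395 h⁻¹
Fraction remaining after one interval: r = e^(−kτ) = e^(−0.1395 × 9.19) = 0.2775
Before dose 2, 1 dose has been given (aged 1τ).
C_trough = C₀ × r = 5.346 × 0.2775 = 1.484 mg/L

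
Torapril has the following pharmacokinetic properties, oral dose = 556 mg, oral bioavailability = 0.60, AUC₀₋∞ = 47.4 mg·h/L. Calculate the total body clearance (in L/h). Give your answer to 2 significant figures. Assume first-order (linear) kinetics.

CL = F·Dose / AUC = 0.60 × 556 / 47.4 = 7.038 L/h

7.0 L/h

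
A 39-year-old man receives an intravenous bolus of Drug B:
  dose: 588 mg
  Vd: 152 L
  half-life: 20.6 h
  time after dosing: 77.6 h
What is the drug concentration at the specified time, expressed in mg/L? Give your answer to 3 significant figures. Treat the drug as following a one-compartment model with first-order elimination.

C₀ = Dose / Vd = 588.0 / 152 = 3.868 mg/L
k = ln2 / t½ = 0.693147 / 20.6 = 0.03365 h⁻¹
C = C₀ · e^(−k·t) = 3.868 × e^(−0.03365 × 77.6)
  = 3.868 × 0.07344 = 0.2841 mg/L

0.284 mg/L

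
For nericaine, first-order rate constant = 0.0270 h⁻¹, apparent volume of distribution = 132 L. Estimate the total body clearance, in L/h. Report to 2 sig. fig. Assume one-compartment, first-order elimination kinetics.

CL = k × Vd = 0.0270 × 132 = 3.564 L/h

3.6 L/h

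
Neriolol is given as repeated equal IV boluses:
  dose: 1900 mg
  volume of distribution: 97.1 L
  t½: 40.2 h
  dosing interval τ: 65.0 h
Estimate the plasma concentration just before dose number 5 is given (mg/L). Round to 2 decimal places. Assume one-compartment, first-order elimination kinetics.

9.36 mg/L

C₀ per dose = Dose / Vd = 1900 / 97.1 = 19.57 mg/L
k = ln2 / t½ = 0.693147 / 40.2 = 0.01724 h⁻¹
Fraction remaining after one interval: r = e^(−kτ) = e^(−0.01724 × 65.0) = 0.3261
Before dose 5, 4 doses have been given (aged 1τ, 2τ, 3τ, 4τ).
C_trough = C₀ × (r + r² + … + r^4) = C₀ × r(1−r^4)/(1−r)
        = 19.57 × 0.3261 × (1 − 0.01131) / (1 − 0.3261) = 9.363 mg/L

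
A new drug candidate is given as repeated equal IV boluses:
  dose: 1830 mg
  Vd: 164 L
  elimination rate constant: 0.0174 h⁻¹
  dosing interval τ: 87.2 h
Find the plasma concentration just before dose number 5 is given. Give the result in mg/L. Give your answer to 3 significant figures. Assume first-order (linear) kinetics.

C₀ per dose = Dose / Vd = 1830 / 164 = 11.16 mg/L
Fraction remaining after one interval: r = e^(−kτ) = e^(−0.01740 × 87.2) = 0.2193
Before dose 5, 4 doses have been given (aged 1τ, 2τ, 3τ, 4τ).
C_trough = C₀ × (r + r² + … + r^4) = C₀ × r(1−r^4)/(1−r)
        = 11.16 × 0.2193 × (1 − 0.002313) / (1 − 0.2193) = 3.128 mg/L

3.13 mg/L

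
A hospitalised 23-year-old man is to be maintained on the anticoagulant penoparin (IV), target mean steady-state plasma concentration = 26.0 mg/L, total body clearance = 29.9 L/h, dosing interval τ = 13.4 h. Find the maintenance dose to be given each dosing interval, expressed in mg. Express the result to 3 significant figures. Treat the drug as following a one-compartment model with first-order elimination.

At steady state, Dose/τ = Css × CL.
Dose = Css × CL × τ = 26.0 × 29.90 × 13.4 = 10420 mg

10400 mg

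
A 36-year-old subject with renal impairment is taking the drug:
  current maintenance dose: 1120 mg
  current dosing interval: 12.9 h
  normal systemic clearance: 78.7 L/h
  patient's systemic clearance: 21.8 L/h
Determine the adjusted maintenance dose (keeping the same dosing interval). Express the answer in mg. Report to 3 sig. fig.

To keep the same average steady-state level, dosing rate must scale with clearance.
CL ratio = 21.8 / 78.7 = 0.2770
New dose (same interval) = 1120 × 0.2770 = 310.2 mg

310 mg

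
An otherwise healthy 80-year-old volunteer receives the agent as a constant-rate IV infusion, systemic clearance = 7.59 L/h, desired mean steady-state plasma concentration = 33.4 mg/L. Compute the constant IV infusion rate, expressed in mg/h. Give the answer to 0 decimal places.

At steady state, infusion rate R₀ = Css × CL = 33.4 × 7.590 = 253.5 mg/h

254 mg/h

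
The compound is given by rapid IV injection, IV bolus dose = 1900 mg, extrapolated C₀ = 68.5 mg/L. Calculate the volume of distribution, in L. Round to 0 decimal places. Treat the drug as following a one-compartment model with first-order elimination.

28 L

Vd = Dose / C₀ = 1900 / 68.5 = 27.74 L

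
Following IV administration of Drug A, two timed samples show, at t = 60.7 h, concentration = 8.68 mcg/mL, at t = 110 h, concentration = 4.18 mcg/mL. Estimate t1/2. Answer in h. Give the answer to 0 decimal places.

47 h

k = ln(C₁/C₂) / (t₂ − t₁) = ln(8.68/4.18) / (110 − 60.7)
  = 0.7307 / 49.30 = 0.01482 h⁻¹
t½ = ln2 / k = 0.693147 / 0.01482 = 46.77 h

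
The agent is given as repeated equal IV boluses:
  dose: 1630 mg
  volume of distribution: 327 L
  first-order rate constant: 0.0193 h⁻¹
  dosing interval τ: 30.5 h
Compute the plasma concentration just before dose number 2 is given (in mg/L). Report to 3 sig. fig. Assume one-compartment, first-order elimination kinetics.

2.77 mg/L

C₀ per dose = Dose / Vd = 1630 / 327 = 4.985 mg/L
Fraction remaining after one interval: r = e^(−kτ) = e^(−0.01930 × 30.5) = 0.5551
Before dose 2, 1 dose has been given (aged 1τ).
C_trough = C₀ × r = 4.985 × 0.5551 = 2.767 mg/L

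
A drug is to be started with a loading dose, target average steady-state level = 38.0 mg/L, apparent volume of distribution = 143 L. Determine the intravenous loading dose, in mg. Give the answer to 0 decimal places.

LD = Css × Vd = 38.0 × 143 = 5434 mg

5434 mg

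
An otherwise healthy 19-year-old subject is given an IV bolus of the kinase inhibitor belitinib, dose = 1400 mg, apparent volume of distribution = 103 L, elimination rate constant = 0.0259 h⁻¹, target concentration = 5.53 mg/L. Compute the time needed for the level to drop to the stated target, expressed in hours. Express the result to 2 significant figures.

C₀ = Dose / Vd = 1400 / 103 = 13.59 mg/L
t = ln(C₀ / C) / k = ln(13.59 / 5.53) / 0.02590
  = ln(2.458) / 0.02590 = 0.8993 / 0.02590 = 34.72 h

35 h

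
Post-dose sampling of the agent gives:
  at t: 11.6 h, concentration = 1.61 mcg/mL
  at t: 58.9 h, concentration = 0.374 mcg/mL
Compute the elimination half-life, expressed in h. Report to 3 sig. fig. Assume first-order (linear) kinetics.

22.5 h

k = ln(C₁/C₂) / (t₂ − t₁) = ln(1.61/0.374) / (58.9 − 11.6)
  = 1.460 / 47.30 = 0.03087 h⁻¹
t½ = ln2 / k = 0.693147 / 0.03087 = 22.45 h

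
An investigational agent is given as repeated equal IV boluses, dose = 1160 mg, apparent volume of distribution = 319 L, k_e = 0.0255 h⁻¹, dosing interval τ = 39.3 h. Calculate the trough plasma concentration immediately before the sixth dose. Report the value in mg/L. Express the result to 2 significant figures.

C₀ per dose = Dose / Vd = 1160 / 319 = 3.636 mg/L
Fraction remaining after one interval: r = e^(−kτ) = e^(−0.02550 × 39.3) = 0.3671
Before dose 6, 5 doses have been given (aged 1τ, 2τ, 3τ, 4τ, 5τ).
C_trough = C₀ × (r + r² + … + r^5) = C₀ × r(1−r^5)/(1−r)
        = 3.636 × 0.3671 × (1 − 0.006667) / (1 − 0.3671) = 2.095 mg/L

2.1 mg/L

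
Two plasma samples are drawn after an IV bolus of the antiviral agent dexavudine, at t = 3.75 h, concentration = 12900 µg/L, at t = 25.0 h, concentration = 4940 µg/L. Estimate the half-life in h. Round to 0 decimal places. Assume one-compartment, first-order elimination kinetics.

k = ln(C₁/C₂) / (t₂ − t₁) = ln(12900/4940) / (25.0 − 3.75)
  = 0.9599 / 21.25 = 0.04517 h⁻¹
t½ = ln2 / k = 0.693147 / 0.04517 = 15.35 h

15 h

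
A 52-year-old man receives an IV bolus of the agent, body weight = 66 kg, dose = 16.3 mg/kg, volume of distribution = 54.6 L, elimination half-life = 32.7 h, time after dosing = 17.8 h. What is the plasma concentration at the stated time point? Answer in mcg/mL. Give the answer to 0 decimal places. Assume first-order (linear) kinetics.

Total dose = 16.3 × 66 = 1076 mg
C₀ = Dose / Vd = 1076 / 54.6 = 19.71 mg/L
k = ln2 / t½ = 0.693147 / 32.7 = 0.02120 h⁻¹
C = C₀ · e^(−k·t) = 19.71 × e^(−0.02120 × 17.8)
  = 19.71 × 0.6857 = 13.52 mg/L
(13.52 mg/L = 13.52 mcg/mL)

14 mcg/mL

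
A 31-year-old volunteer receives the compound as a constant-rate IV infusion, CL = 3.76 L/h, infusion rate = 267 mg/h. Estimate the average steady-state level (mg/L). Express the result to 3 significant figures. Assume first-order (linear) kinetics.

71.0 mg/L

At steady state Css = R₀ / CL = 267 / 3.760 = 71.01 mg/L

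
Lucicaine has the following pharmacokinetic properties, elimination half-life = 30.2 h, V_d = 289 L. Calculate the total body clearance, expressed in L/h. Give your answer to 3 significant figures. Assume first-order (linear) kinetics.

k = ln2 / t½ = 0.693147 / 30.2 = 0.02295 h⁻¹
CL = k × Vd = 0.02295 × 289 = 6.633 L/h

6.63 L/h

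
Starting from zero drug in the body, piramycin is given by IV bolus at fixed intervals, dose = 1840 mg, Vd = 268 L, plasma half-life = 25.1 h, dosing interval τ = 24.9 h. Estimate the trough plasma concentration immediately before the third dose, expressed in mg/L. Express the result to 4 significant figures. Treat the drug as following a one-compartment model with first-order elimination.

5.187 mg/L

C₀ per dose = Dose / Vd = 1840 / 268 = 6.866 mg/L
k = ln2 / t½ = 0.693147 / 25.1 = 0.02762 h⁻¹
Fraction remaining after one interval: r = e^(−kτ) = e^(−0.02762 × 24.9) = 0.5027
Before dose 3, 2 doses have been given (aged 1τ, 2τ).
C_trough = C₀ × (r + r²) = 6.866 × (0.5027 + 0.2527) = 5.187 mg/L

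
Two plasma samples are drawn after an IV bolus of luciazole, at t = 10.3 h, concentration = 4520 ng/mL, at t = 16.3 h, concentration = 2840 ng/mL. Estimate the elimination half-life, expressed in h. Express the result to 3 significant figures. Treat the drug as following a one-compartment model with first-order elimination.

8.95 h

k = ln(C₁/C₂) / (t₂ − t₁) = ln(4520/2840) / (16.3 − 10.3)
  = 0.4647 / 6.000 = 0.07745 h⁻¹
t½ = ln2 / k = 0.693147 / 0.07745 = 8.950 h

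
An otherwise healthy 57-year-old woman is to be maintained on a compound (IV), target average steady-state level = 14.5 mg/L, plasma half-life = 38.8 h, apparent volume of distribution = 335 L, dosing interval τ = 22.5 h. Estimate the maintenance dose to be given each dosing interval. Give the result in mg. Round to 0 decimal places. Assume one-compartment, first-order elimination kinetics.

1952 mg

k = ln2 / t½ = 0.693147 / 38.8 = 0.01786 h⁻¹
CL = k × Vd = 0.01786 × 335 = 5.983 L/h
At steady state, Dose/τ = Css × CL.
Dose = Css × CL × τ = 14.5 × 5.983 × 22.5 = 1952 mg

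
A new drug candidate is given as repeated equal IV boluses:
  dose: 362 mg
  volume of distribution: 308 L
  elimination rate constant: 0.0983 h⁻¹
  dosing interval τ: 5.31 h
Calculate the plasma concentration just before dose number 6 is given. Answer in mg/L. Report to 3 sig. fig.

C₀ per dose = Dose / Vd = 362 / 308 = 1.175 mg/L
Fraction remaining after one interval: r = e^(−kτ) = e^(−0.09830 × 5.31) = 0.5933
Before dose 6, 5 doses have been given (aged 1τ, 2τ, 3τ, 4τ, 5τ).
C_trough = C₀ × (r + r² + … + r^5) = C₀ × r(1−r^5)/(1−r)
        = 1.175 × 0.5933 × (1 − 0.07351) / (1 − 0.5933) = 1.588 mg/L

1.59 mg/L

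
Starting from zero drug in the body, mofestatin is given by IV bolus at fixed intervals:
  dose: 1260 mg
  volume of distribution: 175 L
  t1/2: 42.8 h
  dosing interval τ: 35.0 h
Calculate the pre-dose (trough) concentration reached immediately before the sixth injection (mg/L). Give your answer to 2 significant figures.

8.9 mg/L

C₀ per dose = Dose / Vd = 1260 / 175 = 7.200 mg/L
k = ln2 / t½ = 0.693147 / 42.8 = 0.01620 h⁻¹
Fraction remaining after one interval: r = e^(−kτ) = e^(−0.01620 × 35.0) = 0.5672
Before dose 6, 5 doses have been given (aged 1τ, 2τ, 3τ, 4τ, 5τ).
C_trough = C₀ × (r + r² + … + r^5) = C₀ × r(1−r^5)/(1−r)
        = 7.200 × 0.5672 × (1 − 0.05871) / (1 − 0.5672) = 8.882 mg/L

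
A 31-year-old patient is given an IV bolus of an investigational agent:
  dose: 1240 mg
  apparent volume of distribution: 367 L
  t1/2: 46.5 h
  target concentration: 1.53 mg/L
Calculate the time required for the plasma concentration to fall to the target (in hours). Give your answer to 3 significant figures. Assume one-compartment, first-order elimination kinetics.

53.1 h

C₀ = Dose / Vd = 1240 / 367 = 3.379 mg/L
k = ln2 / t½ = 0.693147 / 46.5 = 0.01491 h⁻¹
t = ln(C₀ / C) / k = ln(3.379 / 1.53) / 0.01491
  = ln(2.208) / 0.01491 = 0.7921 / 0.01491 = 53.13 h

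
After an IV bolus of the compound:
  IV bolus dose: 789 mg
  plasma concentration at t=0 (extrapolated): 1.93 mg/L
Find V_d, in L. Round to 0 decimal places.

409 L

Vd = Dose / C₀ = 789.0 / 1.93 = 408.8 L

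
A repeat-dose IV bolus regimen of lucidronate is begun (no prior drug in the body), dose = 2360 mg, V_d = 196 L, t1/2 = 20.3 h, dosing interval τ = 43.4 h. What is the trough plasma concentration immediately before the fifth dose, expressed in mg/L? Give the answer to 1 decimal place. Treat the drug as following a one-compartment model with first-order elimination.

3.5 mg/L

C₀ per dose = Dose / Vd = 2360 / 196 = 12.04 mg/L
k = ln2 / t½ = 0.693147 / 20.3 = 0.03415 h⁻¹
Fraction remaining after one interval: r = e^(−kτ) = e^(−0.03415 × 43.4) = 0.2272
Before dose 5, 4 doses have been given (aged 1τ, 2τ, 3τ, 4τ).
C_trough = C₀ × (r + r² + … + r^4) = C₀ × r(1−r^4)/(1−r)
        = 12.04 × 0.2272 × (1 − 0.002665) / (1 − 0.2272) = 3.530 mg/L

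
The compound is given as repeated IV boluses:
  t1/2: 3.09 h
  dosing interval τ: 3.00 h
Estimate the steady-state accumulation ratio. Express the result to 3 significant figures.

2.04

k = ln2 / t½ = 0.693147 / 3.09 = 0.2243 h⁻¹
e^(−kτ) = e^(−0.2243 × 3.00) = 0.5102
Accumulation ratio R = 1 / (1 − e^(−kτ)) = 1 / (1 − 0.5102) = 2.042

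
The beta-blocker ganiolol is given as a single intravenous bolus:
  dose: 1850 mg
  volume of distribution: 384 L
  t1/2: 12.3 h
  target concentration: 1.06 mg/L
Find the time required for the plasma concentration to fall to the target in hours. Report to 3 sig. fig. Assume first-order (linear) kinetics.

26.9 h

C₀ = Dose / Vd = 1850 / 384 = 4.818 mg/L
k = ln2 / t½ = 0.693147 / 12.3 = 0.05635 h⁻¹
t = ln(C₀ / C) / k = ln(4.818 / 1.06) / 0.05635
  = ln(4.545) / 0.05635 = 1.514 / 0.05635 = 26.87 h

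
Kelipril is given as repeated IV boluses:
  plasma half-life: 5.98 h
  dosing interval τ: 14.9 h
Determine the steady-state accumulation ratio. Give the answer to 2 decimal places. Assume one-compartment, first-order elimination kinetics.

k = ln2 / t½ = 0.693147 / 5.98 = 0.1159 h⁻¹
e^(−kτ) = e^(−0.1159 × 14.9) = 0.1778
Accumulation ratio R = 1 / (1 − e^(−kτ)) = 1 / (1 − 0.1778) = 1.216

1.22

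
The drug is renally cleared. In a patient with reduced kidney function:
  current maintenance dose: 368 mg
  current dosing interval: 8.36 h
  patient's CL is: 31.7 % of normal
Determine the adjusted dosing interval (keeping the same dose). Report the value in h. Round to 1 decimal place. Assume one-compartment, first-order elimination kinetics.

26.4 h

To keep the same average steady-state level, dosing rate must scale with clearance.
CL ratio = 31.7 / 100 = 0.3170
New interval (same dose) = 8.36 / 0.3170 = 26.37 h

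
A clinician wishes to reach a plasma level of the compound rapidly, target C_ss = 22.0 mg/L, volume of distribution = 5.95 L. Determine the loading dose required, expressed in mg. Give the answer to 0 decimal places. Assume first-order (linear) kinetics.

131 mg

LD = Css × Vd = 22.0 × 5.95 = 130.9 mg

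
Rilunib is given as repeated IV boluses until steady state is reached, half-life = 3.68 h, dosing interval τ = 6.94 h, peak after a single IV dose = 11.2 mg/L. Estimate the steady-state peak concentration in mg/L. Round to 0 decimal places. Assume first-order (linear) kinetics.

k = ln2 / t½ = 0.693147 / 3.68 = 0.1884 h⁻¹
e^(−kτ) = e^(−0.1884 × 6.94) = 0.2705
Accumulation ratio R = 1 / (1 − e^(−kτ)) = 1 / (1 − 0.2705) = 1.371
Steady-state peak = C₀ × R = 11.2 × 1.371 = 15.36 mg/L

15 mg/L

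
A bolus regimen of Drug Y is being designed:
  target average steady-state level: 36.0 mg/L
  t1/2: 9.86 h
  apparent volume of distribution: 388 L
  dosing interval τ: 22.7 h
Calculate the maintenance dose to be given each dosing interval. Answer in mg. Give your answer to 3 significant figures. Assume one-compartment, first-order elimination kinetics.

22300 mg

k = ln2 / t½ = 0.693147 / 9.86 = 0.07030 h⁻¹
CL = k × Vd = 0.07030 × 388 = 27.28 L/h
At steady state, Dose/τ = Css × CL.
Dose = Css × CL × τ = 36.0 × 27.28 × 22.7 = 22290 mg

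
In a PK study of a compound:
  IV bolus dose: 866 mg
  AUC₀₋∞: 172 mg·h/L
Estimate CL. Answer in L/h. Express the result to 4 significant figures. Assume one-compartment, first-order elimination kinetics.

5.035 L/h

CL = Dose / AUC = 866 / 172 = 5.035 L/h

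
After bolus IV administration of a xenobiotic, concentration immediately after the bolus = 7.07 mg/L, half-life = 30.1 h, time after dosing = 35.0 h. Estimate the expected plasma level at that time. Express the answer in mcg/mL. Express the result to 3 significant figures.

k = ln2 / t½ = 0.693147 / 30.1 = 0.02303 h⁻¹
C = C₀ · e^(−k·t) = 7.070 × e^(−0.02303 × 35.0)
  = 7.070 × 0.4466 = 3.157 mg/L
(3.157 mg/L = 3.157 mcg/mL)

3.16 mcg/mL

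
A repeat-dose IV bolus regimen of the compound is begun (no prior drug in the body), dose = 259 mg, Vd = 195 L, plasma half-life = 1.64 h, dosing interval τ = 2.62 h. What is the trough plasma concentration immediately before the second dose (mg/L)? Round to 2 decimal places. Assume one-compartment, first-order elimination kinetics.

C₀ per dose = Dose / Vd = 259 / 195 = 1.328 mg/L
k = ln2 / t½ = 0.693147 / 1.64 = 0.4227 h⁻¹
Fraction remaining after one interval: r = e^(−kτ) = e^(−0.4227 × 2.62) = 0.3304
Before dose 2, 1 dose has been given (aged 1τ).
C_trough = C₀ × r = 1.328 × 0.3304 = 0.4388 mg/L

0.44 mg/L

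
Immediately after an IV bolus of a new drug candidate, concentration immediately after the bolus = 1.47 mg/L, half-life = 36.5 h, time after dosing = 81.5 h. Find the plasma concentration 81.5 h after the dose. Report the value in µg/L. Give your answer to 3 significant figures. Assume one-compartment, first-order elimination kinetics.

313 µg/L

k = ln2 / t½ = 0.693147 / 36.5 = 0.01899 h⁻¹
C = C₀ · e^(−k·t) = 1.470 × e^(−0.01899 × 81.5)
  = 1.470 × 0.2127 = 0.3127 mg/L
Convert: 0.3127 mg/L × 1000 = 312.7 µg/L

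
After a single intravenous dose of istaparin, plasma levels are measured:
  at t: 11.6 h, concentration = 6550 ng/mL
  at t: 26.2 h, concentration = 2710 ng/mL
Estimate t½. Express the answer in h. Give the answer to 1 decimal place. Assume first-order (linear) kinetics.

k = ln(C₁/C₂) / (t₂ − t₁) = ln(6550/2710) / (26.2 − 11.6)
  = 0.8825 / 14.60 = 0.06045 h⁻¹
t½ = ln2 / k = 0.693147 / 0.06045 = 11.47 h

11.5 h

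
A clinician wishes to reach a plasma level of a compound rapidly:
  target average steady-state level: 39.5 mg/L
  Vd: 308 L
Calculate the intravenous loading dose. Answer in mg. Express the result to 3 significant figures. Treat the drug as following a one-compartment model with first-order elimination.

LD = Css × Vd = 39.5 × 308 = 12170 mg

12200 mg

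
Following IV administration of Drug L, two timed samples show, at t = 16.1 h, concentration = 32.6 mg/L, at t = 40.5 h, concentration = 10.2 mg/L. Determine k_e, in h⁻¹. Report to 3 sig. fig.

k = ln(C₁/C₂) / (t₂ − t₁) = ln(32.6/10.2) / (40.5 − 16.1)
  = 1.162 / 24.40 = 0.04762 h⁻¹

0.0476 h⁻¹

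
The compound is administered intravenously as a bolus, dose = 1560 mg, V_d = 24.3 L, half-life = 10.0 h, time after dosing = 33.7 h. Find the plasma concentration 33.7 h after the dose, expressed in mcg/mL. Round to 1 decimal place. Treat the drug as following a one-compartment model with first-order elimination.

C₀ = Dose / Vd = 1560 / 24.3 = 64.20 mg/L
k = ln2 / t½ = 0.693147 / 10.0 = 0.06931 h⁻¹
C = C₀ · e^(−k·t) = 64.20 × e^(−0.06931 × 33.7)
  = 64.20 × 0.09674 = 6.211 mg/L
(6.211 mg/L = 6.211 mcg/mL)

6.2 mcg/mL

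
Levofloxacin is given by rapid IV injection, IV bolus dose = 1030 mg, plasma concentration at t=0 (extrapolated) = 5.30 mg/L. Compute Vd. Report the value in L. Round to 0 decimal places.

194 L

Vd = Dose / C₀ = 1030 / 5.30 = 194.3 L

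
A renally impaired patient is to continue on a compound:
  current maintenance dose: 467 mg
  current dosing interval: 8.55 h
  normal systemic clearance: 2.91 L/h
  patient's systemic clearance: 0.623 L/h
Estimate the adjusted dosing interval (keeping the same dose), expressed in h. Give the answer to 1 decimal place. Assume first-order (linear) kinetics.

39.9 h

To keep the same average steady-state level, dosing rate must scale with clearance.
CL ratio = 0.623 / 2.91 = 0.2141
New interval (same dose) = 8.55 / 0.2141 = 39.93 h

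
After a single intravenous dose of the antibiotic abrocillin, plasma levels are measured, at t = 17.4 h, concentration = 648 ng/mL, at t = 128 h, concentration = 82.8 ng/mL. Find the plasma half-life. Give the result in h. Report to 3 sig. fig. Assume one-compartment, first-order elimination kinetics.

k = ln(C₁/C₂) / (t₂ − t₁) = ln(648/82.8) / (128 − 17.4)
  = 2.057 / 110.6 = 0.01860 h⁻¹
t½ = ln2 / k = 0.693147 / 0.01860 = 37.27 h

37.3 h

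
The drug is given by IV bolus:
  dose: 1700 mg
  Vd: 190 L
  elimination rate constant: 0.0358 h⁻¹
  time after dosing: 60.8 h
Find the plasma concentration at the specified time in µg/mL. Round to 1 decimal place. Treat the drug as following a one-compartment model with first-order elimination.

1.0 µg/mL

C₀ = Dose / Vd = 1700 / 190 = 8.947 mg/L
C = C₀ · e^(−k·t) = 8.947 × e^(−0.03580 × 60.8)
  = 8.947 × 0.1134 = 1.015 mg/L
(1.015 mg/L = 1.015 µg/mL)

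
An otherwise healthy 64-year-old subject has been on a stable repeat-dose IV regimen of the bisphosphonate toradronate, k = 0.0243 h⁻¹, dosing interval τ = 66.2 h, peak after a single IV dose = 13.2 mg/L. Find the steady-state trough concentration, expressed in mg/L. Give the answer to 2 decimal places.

3.30 mg/L

e^(−kτ) = e^(−0.02430 × 66.2) = 0.2002
Accumulation ratio R = 1 / (1 − e^(−kτ)) = 1 / (1 − 0.2002) = 1.250
Steady-state trough = C₀ × R × e^(−kτ) = 13.2 × 1.250 × 0.2002 = 3.303 mg/L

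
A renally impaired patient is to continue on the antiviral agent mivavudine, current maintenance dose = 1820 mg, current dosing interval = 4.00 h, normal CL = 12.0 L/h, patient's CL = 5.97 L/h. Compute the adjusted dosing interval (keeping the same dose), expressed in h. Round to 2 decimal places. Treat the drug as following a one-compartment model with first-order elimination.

8.04 h

To keep the same average steady-state level, dosing rate must scale with clearance.
CL ratio = 5.97 / 12.0 = 0.4975
New interval (same dose) = 4.00 / 0.4975 = 8.040 h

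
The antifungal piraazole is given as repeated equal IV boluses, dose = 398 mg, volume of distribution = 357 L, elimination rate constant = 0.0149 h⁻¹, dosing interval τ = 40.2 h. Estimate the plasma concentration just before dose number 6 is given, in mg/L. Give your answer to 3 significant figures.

1.29 mg/L

C₀ per dose = Dose / Vd = 398 / 357 = 1.115 mg/L
Fraction remaining after one interval: r = e^(−kτ) = e^(−0.01490 × 40.2) = 0.5494
Before dose 6, 5 doses have been given (aged 1τ, 2τ, 3τ, 4τ, 5τ).
C_trough = C₀ × (r + r² + … + r^5) = C₀ × r(1−r^5)/(1−r)
        = 1.115 × 0.5494 × (1 − 0.05005) / (1 − 0.5494) = 1.291 mg/L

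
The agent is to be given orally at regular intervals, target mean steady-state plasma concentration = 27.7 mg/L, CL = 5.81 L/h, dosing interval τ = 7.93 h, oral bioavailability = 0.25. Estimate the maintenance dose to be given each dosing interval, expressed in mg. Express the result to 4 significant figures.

At steady state, F × (Dose/τ) = Css × CL.
Dose = Css × CL × τ / F = 27.7 × 5.810 × 7.93 / 0.25 = 5105 mg

5105 mg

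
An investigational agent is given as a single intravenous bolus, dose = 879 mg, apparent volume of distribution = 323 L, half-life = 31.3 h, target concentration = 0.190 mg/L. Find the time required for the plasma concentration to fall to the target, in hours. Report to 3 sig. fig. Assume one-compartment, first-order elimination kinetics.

C₀ = Dose / Vd = 879.0 / 323 = 2.721 mg/L
k = ln2 / t½ = 0.693147 / 31.3 = 0.02215 h⁻¹
t = ln(C₀ / C) / k = ln(2.721 / 0.190) / 0.02215
  = ln(14.32) / 0.02215 = 2.662 / 0.02215 = 120.2 h

120 h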